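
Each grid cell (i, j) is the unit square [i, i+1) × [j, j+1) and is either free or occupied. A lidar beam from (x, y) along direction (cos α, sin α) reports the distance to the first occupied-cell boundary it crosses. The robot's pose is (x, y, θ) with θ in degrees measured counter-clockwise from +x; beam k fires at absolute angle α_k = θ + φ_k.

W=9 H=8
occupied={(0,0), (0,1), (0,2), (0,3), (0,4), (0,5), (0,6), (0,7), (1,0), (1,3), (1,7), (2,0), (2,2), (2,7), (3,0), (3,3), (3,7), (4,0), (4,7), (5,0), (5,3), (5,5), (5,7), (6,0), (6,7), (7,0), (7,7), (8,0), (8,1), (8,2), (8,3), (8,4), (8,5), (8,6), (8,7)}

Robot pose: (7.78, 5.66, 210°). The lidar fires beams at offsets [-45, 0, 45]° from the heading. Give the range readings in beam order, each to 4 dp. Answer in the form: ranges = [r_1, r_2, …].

ranges = [5.1774, 4.3648, 4.8244]

beam 1: φ=-45°, α=165°
  d=(-0.9659,0.2588)  start (7,5)  tX=0.8075 tY=1.3137  stride 1/|dx|=1.0353 1/|dy|=3.8637
    cross x-line → (6,5), t=0.8075
    cross y-line → (6,6), t=1.3137
    cross x-line → (5,6), t=1.8428
    cross x-line → (4,6), t=2.8781
    cross x-line → (3,6), t=3.9133
    cross x-line → (2,6), t=4.9486
    cross y-line → (2,7), t=5.1774 (wall)
  → r_1 = 5.1774
beam 2: φ=0°, α=210°
  d=(-0.8660,-0.5000)  start (7,5)  tX=0.9007 tY=1.3200  stride 1/|dx|=1.1547 1/|dy|=2.0000
    cross x-line → (6,5), t=0.9007
    cross y-line → (6,4), t=1.3200
    cross x-line → (5,4), t=2.0554
    cross x-line → (4,4), t=3.2101
    cross y-line → (4,3), t=3.3200
    cross x-line → (3,3), t=4.3648 (wall)
  → r_2 = 4.3648
beam 3: φ=45°, α=255°
  d=(-0.2588,-0.9659)  start (7,5)  tX=3.0137 tY=0.6833  stride 1/|dx|=3.8637 1/|dy|=1.0353
    cross y-line → (7,4), t=0.6833
    cross y-line → (7,3), t=1.7186
    cross y-line → (7,2), t=2.7538
    cross x-line → (6,2), t=3.0137
    cross y-line → (6,1), t=3.7891
    cross y-line → (6,0), t=4.8244 (wall)
  → r_3 = 4.8244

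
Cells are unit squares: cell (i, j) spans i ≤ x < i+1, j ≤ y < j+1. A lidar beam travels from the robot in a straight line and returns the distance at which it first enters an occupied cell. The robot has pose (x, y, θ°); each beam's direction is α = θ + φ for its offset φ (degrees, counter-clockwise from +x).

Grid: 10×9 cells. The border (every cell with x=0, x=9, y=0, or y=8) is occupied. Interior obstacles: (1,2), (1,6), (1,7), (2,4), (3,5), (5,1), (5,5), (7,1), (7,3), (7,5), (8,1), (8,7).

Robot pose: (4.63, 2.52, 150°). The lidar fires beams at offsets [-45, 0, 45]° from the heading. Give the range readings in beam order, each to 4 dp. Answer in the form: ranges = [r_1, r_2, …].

beam 1: φ=-45°, α=105°
  direction (-0.2588, 0.9659); cell (4,2); t to first gridline: x 2.4341, y 0.4969 (then +3.8637 / +1.0353)
    (4,3) via y @ 0.4969
    (4,4) via y @ 1.5322
    (3,4) via x @ 2.4341
    (3,5) via y @ 2.5675  # hit
  → r_1 = 2.5675
beam 2: φ=0°, α=150°
  direction (-0.8660, 0.5000); cell (4,2); t to first gridline: x 0.7275, y 0.9600 (then +1.1547 / +2.0000)
    (3,2) via x @ 0.7275
    (3,3) via y @ 0.9600
    (2,3) via x @ 1.8822
    (2,4) via y @ 2.9600  # hit
  → r_2 = 2.9600
beam 3: φ=45°, α=195°
  direction (-0.9659, -0.2588); cell (4,2); t to first gridline: x 0.6522, y 2.0091 (then +1.0353 / +3.8637)
    (3,2) via x @ 0.6522
    (2,2) via x @ 1.6875
    (2,1) via y @ 2.0091
    (1,1) via x @ 2.7228
    (0,1) via x @ 3.7581  # hit
  → r_3 = 3.7581

ranges = [2.5675, 2.9600, 3.7581]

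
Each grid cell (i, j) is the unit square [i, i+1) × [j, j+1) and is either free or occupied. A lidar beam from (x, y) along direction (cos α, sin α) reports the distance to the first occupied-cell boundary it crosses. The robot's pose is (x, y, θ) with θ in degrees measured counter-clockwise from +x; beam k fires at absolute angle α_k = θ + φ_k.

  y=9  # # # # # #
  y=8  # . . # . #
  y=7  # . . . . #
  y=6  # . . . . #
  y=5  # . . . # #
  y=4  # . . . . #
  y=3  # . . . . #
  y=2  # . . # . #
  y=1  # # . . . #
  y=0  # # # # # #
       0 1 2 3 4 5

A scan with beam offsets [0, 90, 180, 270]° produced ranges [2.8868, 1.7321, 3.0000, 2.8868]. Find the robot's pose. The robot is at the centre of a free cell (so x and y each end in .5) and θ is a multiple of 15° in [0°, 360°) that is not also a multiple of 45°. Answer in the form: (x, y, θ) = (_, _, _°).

(x, y, θ) = (2.5, 5.5, 60°)

Enumerate (i+0.5, j+0.5, θ) over the 28 free cells and 16 admissible headings. For each, cast all 4 beams and compare to the given ranges.
  (1.5, 2.5, 240°): beam 1 = 0.5774 ≠ 2.8868 ✗
  (1.5, 6.5, 30°): beam 1 = 4.0415 ≠ 2.8868 ✗
  (2.5, 8.5, 75°): beam 1 = 0.5176 ≠ 2.8868 ✗
  (4.5, 1.5, 75°): beam 1 = 1.9319 ≠ 2.8868 ✗
  (1.5, 6.5, 240°): beam 1 = 1.0000 ≠ 2.8868 ✗
  …
  (2.5, 5.5, 60°): r_1=2.8868, r_2=1.7321, r_3=3.0000, r_4=2.8868 — all match ✓
Only this pose fits every beam.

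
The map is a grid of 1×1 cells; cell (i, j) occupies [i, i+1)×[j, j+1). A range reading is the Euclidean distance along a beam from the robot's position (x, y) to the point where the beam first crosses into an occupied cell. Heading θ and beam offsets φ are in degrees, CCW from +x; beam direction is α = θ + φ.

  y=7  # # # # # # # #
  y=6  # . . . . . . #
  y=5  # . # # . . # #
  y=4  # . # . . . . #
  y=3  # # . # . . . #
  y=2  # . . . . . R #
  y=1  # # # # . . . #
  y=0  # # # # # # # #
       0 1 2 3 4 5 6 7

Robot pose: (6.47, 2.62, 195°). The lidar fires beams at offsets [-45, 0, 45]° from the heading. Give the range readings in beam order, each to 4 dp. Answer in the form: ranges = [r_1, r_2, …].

beam 1: φ=-45°, α=150°
  dir = (cos 150°, sin 150°) = (-0.8660, 0.5000); from cell (6,2)
  next x-line at t=0.5427, next y-line at t=0.7600; Δt_x=1.1547, Δt_y=2.0000
    x: enter (5,2) at t=0.5427
    y: enter (5,3) at t=0.7600
    x: enter (4,3) at t=1.6974
    y: enter (4,4) at t=2.7600
    x: enter (3,4) at t=2.8521
    x: enter (2,4) at t=4.0068 ← occupied
  → r_1 = 4.0068
beam 2: φ=0°, α=195°
  dir = (cos 195°, sin 195°) = (-0.9659, -0.2588); from cell (6,2)
  next x-line at t=0.4866, next y-line at t=2.3955; Δt_x=1.0353, Δt_y=3.8637
    x: enter (5,2) at t=0.4866
    x: enter (4,2) at t=1.5219
    y: enter (4,1) at t=2.3955
    x: enter (3,1) at t=2.5571 ← occupied
  → r_2 = 2.5571
beam 3: φ=45°, α=240°
  dir = (cos 240°, sin 240°) = (-0.5000, -0.8660); from cell (6,2)
  next x-line at t=0.9400, next y-line at t=0.7159; Δt_x=2.0000, Δt_y=1.1547
    y: enter (6,1) at t=0.7159
    x: enter (5,1) at t=0.9400
    y: enter (5,0) at t=1.8706 ← occupied
  → r_3 = 1.8706

ranges = [4.0068, 2.5571, 1.8706]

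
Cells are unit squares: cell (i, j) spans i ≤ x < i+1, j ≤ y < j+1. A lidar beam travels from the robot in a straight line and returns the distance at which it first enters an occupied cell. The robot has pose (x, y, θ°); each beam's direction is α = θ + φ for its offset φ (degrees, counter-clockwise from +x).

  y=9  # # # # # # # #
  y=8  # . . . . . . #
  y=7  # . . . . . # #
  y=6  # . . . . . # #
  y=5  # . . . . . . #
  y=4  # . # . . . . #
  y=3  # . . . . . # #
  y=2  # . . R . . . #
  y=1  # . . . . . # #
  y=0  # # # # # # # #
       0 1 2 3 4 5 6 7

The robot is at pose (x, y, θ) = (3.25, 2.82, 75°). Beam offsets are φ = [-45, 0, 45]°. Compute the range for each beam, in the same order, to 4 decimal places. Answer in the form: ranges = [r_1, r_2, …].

ranges = [4.3301, 6.3980, 1.3625]

beam 1: φ=-45°, α=30°
  direction (0.8660, 0.5000); cell (3,2); t to first gridline: x 0.8660, y 0.3600 (then +1.1547 / +2.0000)
    (3,3) via y @ 0.3600
    (4,3) via x @ 0.8660
    (5,3) via x @ 2.0207
    (5,4) via y @ 2.3600
    (6,4) via x @ 3.1754
    (7,4) via x @ 4.3301  # hit
  → r_1 = 4.3301
beam 2: φ=0°, α=75°
  direction (0.2588, 0.9659); cell (3,2); t to first gridline: x 2.8978, y 0.1863 (then +3.8637 / +1.0353)
    (3,3) via y @ 0.1863
    (3,4) via y @ 1.2216
    (3,5) via y @ 2.2569
    (4,5) via x @ 2.8978
    (4,6) via y @ 3.2922
    (4,7) via y @ 4.3275
    (4,8) via y @ 5.3627
    (4,9) via y @ 6.3980  # hit
  → r_2 = 6.3980
beam 3: φ=45°, α=120°
  direction (-0.5000, 0.8660); cell (3,2); t to first gridline: x 0.5000, y 0.2078 (then +2.0000 / +1.1547)
    (3,3) via y @ 0.2078
    (2,3) via x @ 0.5000
    (2,4) via y @ 1.3625  # hit
  → r_3 = 1.3625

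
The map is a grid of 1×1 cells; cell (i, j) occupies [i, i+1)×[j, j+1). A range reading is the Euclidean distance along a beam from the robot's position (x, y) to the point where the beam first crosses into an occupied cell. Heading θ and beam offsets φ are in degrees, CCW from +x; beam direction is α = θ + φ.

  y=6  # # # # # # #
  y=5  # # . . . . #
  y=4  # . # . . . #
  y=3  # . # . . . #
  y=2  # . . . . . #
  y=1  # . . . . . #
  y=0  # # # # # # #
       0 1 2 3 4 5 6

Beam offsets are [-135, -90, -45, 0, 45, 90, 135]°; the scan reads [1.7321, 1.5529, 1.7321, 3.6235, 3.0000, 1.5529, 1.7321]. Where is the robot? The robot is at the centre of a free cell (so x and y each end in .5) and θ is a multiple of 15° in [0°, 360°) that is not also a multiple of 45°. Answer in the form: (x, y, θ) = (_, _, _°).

(x, y, θ) = (4.5, 4.5, 255°)

Enumerate (i+0.5, j+0.5, θ) over the 22 free cells and 16 admissible headings. For each, cast all 7 beams and compare to the given ranges.
  (5.5, 2.5, 285°): beam 1 = 2.8868 ≠ 1.7321 ✗
  (5.5, 5.5, 75°): beam 1 = 1.0000 ≠ 1.7321 ✗
  (5.5, 1.5, 300°): beam 1 = 4.6587 ≠ 1.7321 ✗
  …
  (4.5, 4.5, 255°): r_1=1.7321, r_2=1.5529, r_3=1.7321, r_4=3.6235, r_5=3.0000, r_6=1.5529, r_7=1.7321 — all match ✓
Unique over the lattice → pose = (4.5, 4.5, 255°).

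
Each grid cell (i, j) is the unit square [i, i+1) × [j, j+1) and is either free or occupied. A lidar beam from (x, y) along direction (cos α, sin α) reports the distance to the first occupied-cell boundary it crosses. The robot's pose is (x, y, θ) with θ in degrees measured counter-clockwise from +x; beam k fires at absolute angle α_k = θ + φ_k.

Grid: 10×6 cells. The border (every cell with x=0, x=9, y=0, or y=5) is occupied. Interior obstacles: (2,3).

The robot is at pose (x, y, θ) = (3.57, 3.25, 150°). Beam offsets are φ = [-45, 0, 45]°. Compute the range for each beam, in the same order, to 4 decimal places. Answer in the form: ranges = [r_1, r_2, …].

ranges = [1.8117, 0.6582, 0.5901]

beam 1: φ=-45°, α=105°
  dir = (cos 105°, sin 105°) = (-0.2588, 0.9659); from cell (3,3)
  next x-line at t=2.2023, next y-line at t=0.7765; Δt_x=3.8637, Δt_y=1.0353
    y: enter (3,4) at t=0.7765
    y: enter (3,5) at t=1.8117 ← occupied
  → r_1 = 1.8117
beam 2: φ=0°, α=150°
  dir = (cos 150°, sin 150°) = (-0.8660, 0.5000); from cell (3,3)
  next x-line at t=0.6582, next y-line at t=1.5000; Δt_x=1.1547, Δt_y=2.0000
    x: enter (2,3) at t=0.6582 ← occupied
  → r_2 = 0.6582
beam 3: φ=45°, α=195°
  dir = (cos 195°, sin 195°) = (-0.9659, -0.2588); from cell (3,3)
  next x-line at t=0.5901, next y-line at t=0.9659; Δt_x=1.0353, Δt_y=3.8637
    x: enter (2,3) at t=0.5901 ← occupied
  → r_3 = 0.5901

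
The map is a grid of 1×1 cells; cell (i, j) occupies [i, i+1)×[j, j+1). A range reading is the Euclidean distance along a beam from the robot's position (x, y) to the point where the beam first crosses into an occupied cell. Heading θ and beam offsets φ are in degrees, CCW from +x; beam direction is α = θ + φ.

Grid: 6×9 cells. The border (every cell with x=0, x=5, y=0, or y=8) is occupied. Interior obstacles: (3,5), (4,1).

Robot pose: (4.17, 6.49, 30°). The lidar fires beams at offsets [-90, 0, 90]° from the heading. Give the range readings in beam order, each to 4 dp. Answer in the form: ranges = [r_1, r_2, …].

ranges = [1.6600, 0.9584, 1.7436]

beam 1: φ=-90°, α=300°
  cosα=0.5000 sinα=-0.8660 | (4,6) | tMaxX 1.6600 tMaxY 0.5658 | tΔX 2.0000 tΔY 1.1547
    t=0.5658 [y] (4,5)
    t=1.6600 [x] (5,5) — stop
  → r_1 = 1.6600
beam 2: φ=0°, α=30°
  cosα=0.8660 sinα=0.5000 | (4,6) | tMaxX 0.9584 tMaxY 1.0200 | tΔX 1.1547 tΔY 2.0000
    t=0.9584 [x] (5,6) — stop
  → r_2 = 0.9584
beam 3: φ=90°, α=120°
  cosα=-0.5000 sinα=0.8660 | (4,6) | tMaxX 0.3400 tMaxY 0.5889 | tΔX 2.0000 tΔY 1.1547
    t=0.3400 [x] (3,6)
    t=0.5889 [y] (3,7)
    t=1.7436 [y] (3,8) — stop
  → r_3 = 1.7436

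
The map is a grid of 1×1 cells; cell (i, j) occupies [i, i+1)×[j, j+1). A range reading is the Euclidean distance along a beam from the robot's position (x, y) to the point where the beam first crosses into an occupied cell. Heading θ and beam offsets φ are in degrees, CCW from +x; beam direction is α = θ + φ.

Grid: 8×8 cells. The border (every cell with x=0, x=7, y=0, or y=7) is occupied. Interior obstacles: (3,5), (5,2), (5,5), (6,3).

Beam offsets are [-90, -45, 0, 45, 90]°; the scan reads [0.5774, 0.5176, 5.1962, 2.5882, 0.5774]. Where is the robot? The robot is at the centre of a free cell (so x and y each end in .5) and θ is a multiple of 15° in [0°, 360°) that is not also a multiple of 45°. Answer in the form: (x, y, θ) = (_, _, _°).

(x, y, θ) = (4.5, 5.5, 240°)

Candidates: 32 free-cell centres × 16 headings = 512 poses. Raycast each; keep the one whose scan matches to 4 dp.
  (6.5, 2.5, 345°): beam 1 = 1.5529 ≠ 0.5774 ✗
  (4.5, 2.5, 120°): beam 2 = 2.5882 ≠ 0.5176 ✗
  (6.5, 4.5, 60°): beam 3 = 1.0000 ≠ 5.1962 ✗
  (3.5, 1.5, 195°): beam 1 = 5.6940 ≠ 0.5774 ✗
  …
  (4.5, 5.5, 240°): r_1=0.5774, r_2=0.5176, r_3=5.1962, r_4=2.5882, r_5=0.5774 — all match ✓
Unique over the lattice → pose = (4.5, 5.5, 240°).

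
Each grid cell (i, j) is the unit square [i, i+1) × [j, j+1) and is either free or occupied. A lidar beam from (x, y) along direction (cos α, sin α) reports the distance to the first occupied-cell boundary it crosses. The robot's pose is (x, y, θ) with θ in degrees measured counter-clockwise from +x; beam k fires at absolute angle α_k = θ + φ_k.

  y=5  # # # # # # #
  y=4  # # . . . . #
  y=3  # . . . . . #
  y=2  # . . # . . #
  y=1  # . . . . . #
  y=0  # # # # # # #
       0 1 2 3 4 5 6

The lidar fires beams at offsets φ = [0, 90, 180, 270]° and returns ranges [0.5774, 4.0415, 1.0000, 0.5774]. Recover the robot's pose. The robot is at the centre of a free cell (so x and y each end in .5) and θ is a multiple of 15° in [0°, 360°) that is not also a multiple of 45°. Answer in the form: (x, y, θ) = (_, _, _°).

(x, y, θ) = (5.5, 1.5, 30°)

Candidates: 18 free-cell centres × 16 headings = 288 poses. Raycast each; keep the one whose scan matches to 4 dp.
  (5.5, 4.5, 120°): beam 2 = 5.1962 ≠ 4.0415 ✗
  (1.5, 2.5, 60°): beam 1 = 2.8868 ≠ 0.5774 ✗
  (5.5, 3.5, 30°): beam 2 = 1.7321 ≠ 4.0415 ✗
  …
  (5.5, 1.5, 30°): r_1=0.5774, r_2=4.0415, r_3=1.0000, r_4=0.5774 — all match ✓
Only this pose fits every beam.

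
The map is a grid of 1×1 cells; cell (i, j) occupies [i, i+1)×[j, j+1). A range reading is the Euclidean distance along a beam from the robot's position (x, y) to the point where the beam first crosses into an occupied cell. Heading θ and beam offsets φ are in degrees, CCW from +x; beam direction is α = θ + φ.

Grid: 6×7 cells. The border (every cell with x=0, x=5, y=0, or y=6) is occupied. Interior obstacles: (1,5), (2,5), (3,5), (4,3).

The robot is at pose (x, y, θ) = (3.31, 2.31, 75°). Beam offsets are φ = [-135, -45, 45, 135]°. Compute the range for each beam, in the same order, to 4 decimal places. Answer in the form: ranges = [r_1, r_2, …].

ranges = [1.5127, 1.3800, 3.1061, 2.6200]

beam 1: φ=-135°, α=300°
  cosα=0.5000 sinα=-0.8660 | (3,2) | tMaxX 1.3800 tMaxY 0.3580 | tΔX 2.0000 tΔY 1.1547
    t=0.3580 [y] (3,1)
    t=1.3800 [x] (4,1)
    t=1.5127 [y] (4,0) — stop
  → r_1 = 1.5127
beam 2: φ=-45°, α=30°
  cosα=0.8660 sinα=0.5000 | (3,2) | tMaxX 0.7967 tMaxY 1.3800 | tΔX 1.1547 tΔY 2.0000
    t=0.7967 [x] (4,2)
    t=1.3800 [y] (4,3) — stop
  → r_2 = 1.3800
beam 3: φ=45°, α=120°
  cosα=-0.5000 sinα=0.8660 | (3,2) | tMaxX 0.6200 tMaxY 0.7967 | tΔX 2.0000 tΔY 1.1547
    t=0.6200 [x] (2,2)
    t=0.7967 [y] (2,3)
    t=1.9514 [y] (2,4)
    t=2.6200 [x] (1,4)
    t=3.1061 [y] (1,5) — stop
  → r_3 = 3.1061
beam 4: φ=135°, α=210°
  cosα=-0.8660 sinα=-0.5000 | (3,2) | tMaxX 0.3580 tMaxY 0.6200 | tΔX 1.1547 tΔY 2.0000
    t=0.3580 [x] (2,2)
    t=0.6200 [y] (2,1)
    t=1.5127 [x] (1,1)
    t=2.6200 [y] (1,0) — stop
  → r_4 = 2.6200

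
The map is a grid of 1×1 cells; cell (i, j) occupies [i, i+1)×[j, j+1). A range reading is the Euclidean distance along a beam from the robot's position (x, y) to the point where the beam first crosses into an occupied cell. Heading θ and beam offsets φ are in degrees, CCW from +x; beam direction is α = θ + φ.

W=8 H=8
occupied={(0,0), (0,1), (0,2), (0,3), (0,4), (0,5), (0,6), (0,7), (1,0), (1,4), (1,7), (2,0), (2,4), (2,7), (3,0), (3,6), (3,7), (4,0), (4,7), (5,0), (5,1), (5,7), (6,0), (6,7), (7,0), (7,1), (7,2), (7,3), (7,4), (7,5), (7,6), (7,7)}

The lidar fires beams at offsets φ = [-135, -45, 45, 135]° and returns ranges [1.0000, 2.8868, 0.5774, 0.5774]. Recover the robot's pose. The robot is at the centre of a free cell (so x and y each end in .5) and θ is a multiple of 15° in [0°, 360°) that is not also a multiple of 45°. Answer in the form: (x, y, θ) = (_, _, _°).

(x, y, θ) = (1.5, 1.5, 105°)

Enumerate (i+0.5, j+0.5, θ) over the 32 free cells and 16 admissible headings. For each, cast all 4 beams and compare to the given ranges.
  (6.5, 5.5, 165°): beam 1 = 0.5774 ≠ 1.0000 ✗
  (2.5, 3.5, 15°): beam 1 = 2.8868 ≠ 1.0000 ✗
  (4.5, 3.5, 30°): beam 1 = 2.5882 ≠ 1.0000 ✗
  (1.5, 2.5, 255°): beam 2 = 0.5774 ≠ 2.8868 ✗
  …
  (1.5, 1.5, 105°): r_1=1.0000, r_2=2.8868, r_3=0.5774, r_4=0.5774 — all match ✓
Only this pose fits every beam.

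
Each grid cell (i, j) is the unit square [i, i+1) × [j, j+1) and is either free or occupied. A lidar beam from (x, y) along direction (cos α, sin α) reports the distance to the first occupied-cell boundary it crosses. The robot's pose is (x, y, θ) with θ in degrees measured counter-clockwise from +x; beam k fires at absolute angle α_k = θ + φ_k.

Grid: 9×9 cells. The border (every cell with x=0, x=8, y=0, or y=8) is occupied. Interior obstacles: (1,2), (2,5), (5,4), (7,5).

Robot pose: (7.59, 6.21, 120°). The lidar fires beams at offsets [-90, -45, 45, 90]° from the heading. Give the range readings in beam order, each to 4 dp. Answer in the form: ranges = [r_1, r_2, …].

ranges = [0.4734, 1.5841, 6.8225, 0.4200]

beam 1: φ=-90°, α=30°
  d=(0.8660,0.5000)  start (7,6)  tX=0.4734 tY=1.5800  stride 1/|dx|=1.1547 1/|dy|=2.0000
    cross x-line → (8,6), t=0.4734 (wall)
  → r_1 = 0.4734
beam 2: φ=-45°, α=75°
  d=(0.2588,0.9659)  start (7,6)  tX=1.5841 tY=0.8179  stride 1/|dx|=3.8637 1/|dy|=1.0353
    cross y-line → (7,7), t=0.8179
    cross x-line → (8,7), t=1.5841 (wall)
  → r_2 = 1.5841
beam 3: φ=45°, α=165°
  d=(-0.9659,0.2588)  start (7,6)  tX=0.6108 tY=3.0523  stride 1/|dx|=1.0353 1/|dy|=3.8637
    cross x-line → (6,6), t=0.6108
    cross x-line → (5,6), t=1.6461
    cross x-line → (4,6), t=2.6814
    cross y-line → (4,7), t=3.0523
    cross x-line → (3,7), t=3.7166
    cross x-line → (2,7), t=4.7519
    cross x-line → (1,7), t=5.7872
    cross x-line → (0,7), t=6.8225 (wall)
  → r_3 = 6.8225
beam 4: φ=90°, α=210°
  d=(-0.8660,-0.5000)  start (7,6)  tX=0.6813 tY=0.4200  stride 1/|dx|=1.1547 1/|dy|=2.0000
    cross y-line → (7,5), t=0.4200 (wall)
  → r_4 = 0.4200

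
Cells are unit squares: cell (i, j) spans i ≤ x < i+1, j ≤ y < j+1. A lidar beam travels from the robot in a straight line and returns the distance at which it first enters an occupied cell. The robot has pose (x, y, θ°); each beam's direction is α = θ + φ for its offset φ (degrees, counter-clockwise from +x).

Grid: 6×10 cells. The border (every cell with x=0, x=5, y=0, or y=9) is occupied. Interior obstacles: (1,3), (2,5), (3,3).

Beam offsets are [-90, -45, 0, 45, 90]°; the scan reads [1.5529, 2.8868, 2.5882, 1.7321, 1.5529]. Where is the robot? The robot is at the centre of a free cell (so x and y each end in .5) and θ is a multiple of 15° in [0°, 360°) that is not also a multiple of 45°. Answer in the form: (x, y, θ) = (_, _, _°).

The pose lattice has 29·16 = 464 candidates. Test each by forward raycasting.
  (2.5, 3.5, 240°): beam 1 = 0.5774 ≠ 1.5529 ✗
  (4.5, 4.5, 240°): beam 1 = 1.7321 ≠ 1.5529 ✗
  (3.5, 7.5, 195°): beam 5 = 5.7956 ≠ 1.5529 ✗
  …
  (2.5, 7.5, 15°): r_1=1.5529, r_2=2.8868, r_3=2.5882, r_4=1.7321, r_5=1.5529 — all match ✓
Only this pose fits every beam.

(x, y, θ) = (2.5, 7.5, 15°)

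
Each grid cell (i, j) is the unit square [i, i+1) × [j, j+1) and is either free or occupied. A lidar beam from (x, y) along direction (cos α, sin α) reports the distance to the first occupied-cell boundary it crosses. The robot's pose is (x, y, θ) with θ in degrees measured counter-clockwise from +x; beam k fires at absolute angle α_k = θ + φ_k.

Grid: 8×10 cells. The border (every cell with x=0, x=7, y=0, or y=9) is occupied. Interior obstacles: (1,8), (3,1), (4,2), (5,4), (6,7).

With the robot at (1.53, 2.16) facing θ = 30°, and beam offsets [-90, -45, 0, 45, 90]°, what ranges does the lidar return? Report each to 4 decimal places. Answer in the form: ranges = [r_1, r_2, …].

beam 1: φ=-90°, α=300°
  direction (0.5000, -0.8660); cell (1,2); t to first gridline: x 0.9400, y 0.1848 (then +2.0000 / +1.1547)
    (1,1) via y @ 0.1848
    (2,1) via x @ 0.9400
    (2,0) via y @ 1.3395  # hit
  → r_1 = 1.3395
beam 2: φ=-45°, α=345°
  direction (0.9659, -0.2588); cell (1,2); t to first gridline: x 0.4866, y 0.6182 (then +1.0353 / +3.8637)
    (2,2) via x @ 0.4866
    (2,1) via y @ 0.6182
    (3,1) via x @ 1.5219  # hit
  → r_2 = 1.5219
beam 3: φ=0°, α=30°
  direction (0.8660, 0.5000); cell (1,2); t to first gridline: x 0.5427, y 1.6800 (then +1.1547 / +2.0000)
    (2,2) via x @ 0.5427
    (2,3) via y @ 1.6800
    (3,3) via x @ 1.6974
    (4,3) via x @ 2.8521
    (4,4) via y @ 3.6800
    (5,4) via x @ 4.0068  # hit
  → r_3 = 4.0068
beam 4: φ=45°, α=75°
  direction (0.2588, 0.9659); cell (1,2); t to first gridline: x 1.8159, y 0.8696 (then +3.8637 / +1.0353)
    (1,3) via y @ 0.8696
    (2,3) via x @ 1.8159
    (2,4) via y @ 1.9049
    (2,5) via y @ 2.9402
    (2,6) via y @ 3.9755
    (2,7) via y @ 5.0107
    (3,7) via x @ 5.6796
    (3,8) via y @ 6.0460
    (3,9) via y @ 7.0813  # hit
  → r_4 = 7.0813
beam 5: φ=90°, α=120°
  direction (-0.5000, 0.8660); cell (1,2); t to first gridline: x 1.0600, y 0.9699 (then +2.0000 / +1.1547)
    (1,3) via y @ 0.9699
    (0,3) via x @ 1.0600  # hit
  → r_5 = 1.0600

ranges = [1.3395, 1.5219, 4.0068, 7.0813, 1.0600]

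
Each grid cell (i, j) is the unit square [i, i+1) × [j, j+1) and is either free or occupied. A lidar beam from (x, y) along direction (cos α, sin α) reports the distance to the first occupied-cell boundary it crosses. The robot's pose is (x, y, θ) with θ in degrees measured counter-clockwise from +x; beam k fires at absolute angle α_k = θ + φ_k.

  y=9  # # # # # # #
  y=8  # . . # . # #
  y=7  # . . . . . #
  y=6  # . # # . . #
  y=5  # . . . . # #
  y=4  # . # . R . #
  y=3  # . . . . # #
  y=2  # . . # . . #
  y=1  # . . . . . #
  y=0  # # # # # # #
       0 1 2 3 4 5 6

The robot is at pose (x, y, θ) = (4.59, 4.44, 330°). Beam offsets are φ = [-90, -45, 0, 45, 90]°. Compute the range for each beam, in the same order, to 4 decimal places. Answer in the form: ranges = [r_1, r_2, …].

ranges = [1.6628, 3.5614, 0.8800, 1.4597, 0.8200]

beam 1: φ=-90°, α=240°
  dir = (cos 240°, sin 240°) = (-0.5000, -0.8660); from cell (4,4)
  next x-line at t=1.1800, next y-line at t=0.5081; Δt_x=2.0000, Δt_y=1.1547
    y: enter (4,3) at t=0.5081
    x: enter (3,3) at t=1.1800
    y: enter (3,2) at t=1.6628 ← occupied
  → r_1 = 1.6628
beam 2: φ=-45°, α=285°
  dir = (cos 285°, sin 285°) = (0.2588, -0.9659); from cell (4,4)
  next x-line at t=1.5841, next y-line at t=0.4555; Δt_x=3.8637, Δt_y=1.0353
    y: enter (4,3) at t=0.4555
    y: enter (4,2) at t=1.4908
    x: enter (5,2) at t=1.5841
    y: enter (5,1) at t=2.5261
    y: enter (5,0) at t=3.5614 ← occupied
  → r_2 = 3.5614
beam 3: φ=0°, α=330°
  dir = (cos 330°, sin 330°) = (0.8660, -0.5000); from cell (4,4)
  next x-line at t=0.4734, next y-line at t=0.8800; Δt_x=1.1547, Δt_y=2.0000
    x: enter (5,4) at t=0.4734
    y: enter (5,3) at t=0.8800 ← occupied
  → r_3 = 0.8800
beam 4: φ=45°, α=15°
  dir = (cos 15°, sin 15°) = (0.9659, 0.2588); from cell (4,4)
  next x-line at t=0.4245, next y-line at t=2.1637; Δt_x=1.0353, Δt_y=3.8637
    x: enter (5,4) at t=0.4245
    x: enter (6,4) at t=1.4597 ← occupied
  → r_4 = 1.4597
beam 5: φ=90°, α=60°
  dir = (cos 60°, sin 60°) = (0.5000, 0.8660); from cell (4,4)
  next x-line at t=0.8200, next y-line at t=0.6466; Δt_x=2.0000, Δt_y=1.1547
    y: enter (4,5) at t=0.6466
    x: enter (5,5) at t=0.8200 ← occupied
  → r_5 = 0.8200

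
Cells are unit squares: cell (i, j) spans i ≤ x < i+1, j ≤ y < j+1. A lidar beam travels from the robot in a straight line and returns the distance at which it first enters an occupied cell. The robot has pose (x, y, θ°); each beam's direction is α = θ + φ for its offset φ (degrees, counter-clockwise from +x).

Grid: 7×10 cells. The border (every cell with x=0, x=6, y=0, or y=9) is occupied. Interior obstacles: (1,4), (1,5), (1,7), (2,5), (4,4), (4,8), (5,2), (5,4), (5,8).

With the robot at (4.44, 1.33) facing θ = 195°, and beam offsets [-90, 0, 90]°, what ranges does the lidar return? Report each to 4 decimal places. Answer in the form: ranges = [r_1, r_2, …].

ranges = [7.9406, 1.2750, 0.3416]

beam 1: φ=-90°, α=105°
  direction (-0.2588, 0.9659); cell (4,1); t to first gridline: x 1.7000, y 0.6936 (then +3.8637 / +1.0353)
    (4,2) via y @ 0.6936
    (3,2) via x @ 1.7000
    (3,3) via y @ 1.7289
    (3,4) via y @ 2.7642
    (3,5) via y @ 3.7995
    (3,6) via y @ 4.8347
    (2,6) via x @ 5.5637
    (2,7) via y @ 5.8700
    (2,8) via y @ 6.9053
    (2,9) via y @ 7.9406  # hit
  → r_1 = 7.9406
beam 2: φ=0°, α=195°
  direction (-0.9659, -0.2588); cell (4,1); t to first gridline: x 0.4555, y 1.2750 (then +1.0353 / +3.8637)
    (3,1) via x @ 0.4555
    (3,0) via y @ 1.2750  # hit
  → r_2 = 1.2750
beam 3: φ=90°, α=285°
  direction (0.2588, -0.9659); cell (4,1); t to first gridline: x 2.1637, y 0.3416 (then +3.8637 / +1.0353)
    (4,0) via y @ 0.3416  # hit
  → r_3 = 0.3416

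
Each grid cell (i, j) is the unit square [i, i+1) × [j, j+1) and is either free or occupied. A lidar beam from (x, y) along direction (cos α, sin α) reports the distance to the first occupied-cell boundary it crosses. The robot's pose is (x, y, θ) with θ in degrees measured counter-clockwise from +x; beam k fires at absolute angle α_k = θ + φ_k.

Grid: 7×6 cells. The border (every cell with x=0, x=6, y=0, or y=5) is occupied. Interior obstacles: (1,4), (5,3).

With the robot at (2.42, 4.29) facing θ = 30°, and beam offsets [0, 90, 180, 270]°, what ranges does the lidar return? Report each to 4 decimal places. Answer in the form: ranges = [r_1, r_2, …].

ranges = [1.4200, 0.8198, 0.4850, 3.7990]

beam 1: φ=0°, α=30°
  direction (0.8660, 0.5000); cell (2,4); t to first gridline: x 0.6697, y 1.4200 (then +1.1547 / +2.0000)
    (3,4) via x @ 0.6697
    (3,5) via y @ 1.4200  # hit
  → r_1 = 1.4200
beam 2: φ=90°, α=120°
  direction (-0.5000, 0.8660); cell (2,4); t to first gridline: x 0.8400, y 0.8198 (then +2.0000 / +1.1547)
    (2,5) via y @ 0.8198  # hit
  → r_2 = 0.8198
beam 3: φ=180°, α=210°
  direction (-0.8660, -0.5000); cell (2,4); t to first gridline: x 0.4850, y 0.5800 (then +1.1547 / +2.0000)
    (1,4) via x @ 0.4850  # hit
  → r_3 = 0.4850
beam 4: φ=270°, α=300°
  direction (0.5000, -0.8660); cell (2,4); t to first gridline: x 1.1600, y 0.3349 (then +2.0000 / +1.1547)
    (2,3) via y @ 0.3349
    (3,3) via x @ 1.1600
    (3,2) via y @ 1.4896
    (3,1) via y @ 2.6443
    (4,1) via x @ 3.1600
    (4,0) via y @ 3.7990  # hit
  → r_4 = 3.7990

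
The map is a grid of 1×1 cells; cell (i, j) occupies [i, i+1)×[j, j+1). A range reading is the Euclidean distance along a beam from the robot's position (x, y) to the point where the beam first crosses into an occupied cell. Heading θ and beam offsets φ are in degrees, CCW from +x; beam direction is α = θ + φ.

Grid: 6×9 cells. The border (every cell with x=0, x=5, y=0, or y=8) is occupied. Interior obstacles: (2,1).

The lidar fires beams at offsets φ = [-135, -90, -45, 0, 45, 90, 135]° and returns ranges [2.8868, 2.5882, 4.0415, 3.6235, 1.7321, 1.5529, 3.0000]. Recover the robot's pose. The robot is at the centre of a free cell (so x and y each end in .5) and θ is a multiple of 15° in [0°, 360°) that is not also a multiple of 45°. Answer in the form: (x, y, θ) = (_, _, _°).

Enumerate (i+0.5, j+0.5, θ) over the 27 free cells and 16 admissible headings. For each, cast all 7 beams and compare to the given ranges.
  (2.5, 5.5, 75°): beam 1 = 5.0000 ≠ 2.8868 ✗
  (3.5, 3.5, 240°): beam 1 = 4.6587 ≠ 2.8868 ✗
  (3.5, 6.5, 240°): beam 1 = 1.5529 ≠ 2.8868 ✗
  …
  (2.5, 4.5, 105°): r_1=2.8868, r_2=2.5882, r_3=4.0415, r_4=3.6235, r_5=1.7321, r_6=1.5529, r_7=3.0000 — all match ✓
Only this pose fits every beam.

(x, y, θ) = (2.5, 4.5, 105°)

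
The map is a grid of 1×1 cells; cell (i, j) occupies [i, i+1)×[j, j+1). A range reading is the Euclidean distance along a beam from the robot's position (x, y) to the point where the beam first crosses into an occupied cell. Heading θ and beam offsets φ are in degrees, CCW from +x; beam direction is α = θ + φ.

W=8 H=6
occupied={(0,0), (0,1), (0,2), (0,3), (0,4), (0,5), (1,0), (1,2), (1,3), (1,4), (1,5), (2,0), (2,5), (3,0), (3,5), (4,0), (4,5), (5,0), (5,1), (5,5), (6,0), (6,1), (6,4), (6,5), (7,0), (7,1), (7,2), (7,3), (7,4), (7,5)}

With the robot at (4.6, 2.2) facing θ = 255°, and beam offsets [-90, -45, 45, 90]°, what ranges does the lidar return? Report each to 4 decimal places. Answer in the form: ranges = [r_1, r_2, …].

beam 1: φ=-90°, α=165°
  direction (-0.9659, 0.2588); cell (4,2); t to first gridline: x 0.6212, y 3.0910 (then +1.0353 / +3.8637)
    (3,2) via x @ 0.6212
    (2,2) via x @ 1.6564
    (1,2) via x @ 2.6917  # hit
  → r_1 = 2.6917
beam 2: φ=-45°, α=210°
  direction (-0.8660, -0.5000); cell (4,2); t to first gridline: x 0.6928, y 0.4000 (then +1.1547 / +2.0000)
    (4,1) via y @ 0.4000
    (3,1) via x @ 0.6928
    (2,1) via x @ 1.8475
    (2,0) via y @ 2.4000  # hit
  → r_2 = 2.4000
beam 3: φ=45°, α=300°
  direction (0.5000, -0.8660); cell (4,2); t to first gridline: x 0.8000, y 0.2309 (then +2.0000 / +1.1547)
    (4,1) via y @ 0.2309
    (5,1) via x @ 0.8000  # hit
  → r_3 = 0.8000
beam 4: φ=90°, α=345°
  direction (0.9659, -0.2588); cell (4,2); t to first gridline: x 0.4141, y 0.7727 (then +1.0353 / +3.8637)
    (5,2) via x @ 0.4141
    (5,1) via y @ 0.7727  # hit
  → r_4 = 0.7727

ranges = [2.6917, 2.4000, 0.8000, 0.7727]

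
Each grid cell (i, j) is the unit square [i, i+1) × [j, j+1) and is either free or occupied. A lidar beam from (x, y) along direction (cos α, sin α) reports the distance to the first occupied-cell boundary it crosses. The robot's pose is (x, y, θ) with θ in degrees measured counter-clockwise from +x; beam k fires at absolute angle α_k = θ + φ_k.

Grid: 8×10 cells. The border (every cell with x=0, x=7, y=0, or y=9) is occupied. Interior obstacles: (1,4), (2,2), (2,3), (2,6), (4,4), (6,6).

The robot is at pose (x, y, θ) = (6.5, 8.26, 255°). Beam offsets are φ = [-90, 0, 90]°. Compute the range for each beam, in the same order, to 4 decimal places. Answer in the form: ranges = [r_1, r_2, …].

beam 1: φ=-90°, α=165°
  cosα=-0.9659 sinα=0.2588 | (6,8) | tMaxX 0.5176 tMaxY 2.8591 | tΔX 1.0353 tΔY 3.8637
    t=0.5176 [x] (5,8)
    t=1.5529 [x] (4,8)
    t=2.5882 [x] (3,8)
    t=2.8591 [y] (3,9) — stop
  → r_1 = 2.8591
beam 2: φ=0°, α=255°
  cosα=-0.2588 sinα=-0.9659 | (6,8) | tMaxX 1.9319 tMaxY 0.2692 | tΔX 3.8637 tΔY 1.0353
    t=0.2692 [y] (6,7)
    t=1.3044 [y] (6,6) — stop
  → r_2 = 1.3044
beam 3: φ=90°, α=345°
  cosα=0.9659 sinα=-0.2588 | (6,8) | tMaxX 0.5176 tMaxY 1.0046 | tΔX 1.0353 tΔY 3.8637
    t=0.5176 [x] (7,8) — stop
  → r_3 = 0.5176

ranges = [2.8591, 1.3044, 0.5176]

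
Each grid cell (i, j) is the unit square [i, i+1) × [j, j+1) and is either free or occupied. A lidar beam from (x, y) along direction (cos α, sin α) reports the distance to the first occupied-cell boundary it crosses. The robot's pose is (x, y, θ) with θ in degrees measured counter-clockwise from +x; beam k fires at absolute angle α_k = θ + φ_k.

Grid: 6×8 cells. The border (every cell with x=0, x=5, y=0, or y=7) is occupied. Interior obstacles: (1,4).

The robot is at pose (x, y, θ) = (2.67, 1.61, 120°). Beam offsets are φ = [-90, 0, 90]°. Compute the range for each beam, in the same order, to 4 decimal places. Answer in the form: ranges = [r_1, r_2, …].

ranges = [2.6905, 2.7597, 1.2200]

beam 1: φ=-90°, α=30°
  dir = (cos 30°, sin 30°) = (0.8660, 0.5000); from cell (2,1)
  next x-line at t=0.3811, next y-line at t=0.7800; Δt_x=1.1547, Δt_y=2.0000
    x: enter (3,1) at t=0.3811
    y: enter (3,2) at t=0.7800
    x: enter (4,2) at t=1.5358
    x: enter (5,2) at t=2.6905 ← occupied
  → r_1 = 2.6905
beam 2: φ=0°, α=120°
  dir = (cos 120°, sin 120°) = (-0.5000, 0.8660); from cell (2,1)
  next x-line at t=1.3400, next y-line at t=0.4503; Δt_x=2.0000, Δt_y=1.1547
    y: enter (2,2) at t=0.4503
    x: enter (1,2) at t=1.3400
    y: enter (1,3) at t=1.6050
    y: enter (1,4) at t=2.7597 ← occupied
  → r_2 = 2.7597
beam 3: φ=90°, α=210°
  dir = (cos 210°, sin 210°) = (-0.8660, -0.5000); from cell (2,1)
  next x-line at t=0.7736, next y-line at t=1.2200; Δt_x=1.1547, Δt_y=2.0000
    x: enter (1,1) at t=0.7736
    y: enter (1,0) at t=1.2200 ← occupied
  → r_3 = 1.2200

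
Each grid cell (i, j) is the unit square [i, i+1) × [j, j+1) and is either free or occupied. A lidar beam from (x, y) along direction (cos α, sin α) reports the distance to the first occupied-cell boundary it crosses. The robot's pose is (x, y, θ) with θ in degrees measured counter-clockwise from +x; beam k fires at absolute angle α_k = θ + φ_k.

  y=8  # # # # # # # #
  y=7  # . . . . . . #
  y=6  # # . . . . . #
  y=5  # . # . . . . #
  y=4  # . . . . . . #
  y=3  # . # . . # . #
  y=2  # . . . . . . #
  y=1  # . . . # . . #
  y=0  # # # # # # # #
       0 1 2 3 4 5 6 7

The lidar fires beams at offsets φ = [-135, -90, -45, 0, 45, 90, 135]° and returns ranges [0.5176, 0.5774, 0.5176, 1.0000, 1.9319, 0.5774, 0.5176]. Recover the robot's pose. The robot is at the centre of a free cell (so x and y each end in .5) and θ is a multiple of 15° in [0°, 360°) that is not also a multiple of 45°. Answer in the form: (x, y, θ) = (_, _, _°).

Enumerate (i+0.5, j+0.5, θ) over the 37 free cells and 16 admissible headings. For each, cast all 7 beams and compare to the given ranges.
  (4.5, 4.5, 345°): beam 1 = 1.7321 ≠ 0.5176 ✗
  (4.5, 6.5, 240°): beam 1 = 1.5529 ≠ 0.5176 ✗
  (1.5, 2.5, 75°): beam 1 = 1.7321 ≠ 0.5176 ✗
  …
  (1.5, 5.5, 240°): r_1=0.5176, r_2=0.5774, r_3=0.5176, r_4=1.0000, r_5=1.9319, r_6=0.5774, r_7=0.5176 — all match ✓
Unique over the lattice → pose = (1.5, 5.5, 240°).

(x, y, θ) = (1.5, 5.5, 240°)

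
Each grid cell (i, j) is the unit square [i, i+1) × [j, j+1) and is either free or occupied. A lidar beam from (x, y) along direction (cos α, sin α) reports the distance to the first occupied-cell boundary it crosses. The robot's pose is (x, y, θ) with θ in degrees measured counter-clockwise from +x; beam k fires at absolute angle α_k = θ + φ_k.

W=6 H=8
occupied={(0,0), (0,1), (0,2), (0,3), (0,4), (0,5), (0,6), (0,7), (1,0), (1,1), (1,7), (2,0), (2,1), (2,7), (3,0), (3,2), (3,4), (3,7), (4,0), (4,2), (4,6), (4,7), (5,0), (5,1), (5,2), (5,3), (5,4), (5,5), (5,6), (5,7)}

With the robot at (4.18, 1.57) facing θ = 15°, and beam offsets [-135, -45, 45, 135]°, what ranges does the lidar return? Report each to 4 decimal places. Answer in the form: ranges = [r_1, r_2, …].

ranges = [0.6582, 0.9469, 0.4965, 0.8600]

beam 1: φ=-135°, α=240°
  direction (-0.5000, -0.8660); cell (4,1); t to first gridline: x 0.3600, y 0.6582 (then +2.0000 / +1.1547)
    (3,1) via x @ 0.3600
    (3,0) via y @ 0.6582  # hit
  → r_1 = 0.6582
beam 2: φ=-45°, α=330°
  direction (0.8660, -0.5000); cell (4,1); t to first gridline: x 0.9469, y 1.1400 (then +1.1547 / +2.0000)
    (5,1) via x @ 0.9469  # hit
  → r_2 = 0.9469
beam 3: φ=45°, α=60°
  direction (0.5000, 0.8660); cell (4,1); t to first gridline: x 1.6400, y 0.4965 (then +2.0000 / +1.1547)
    (4,2) via y @ 0.4965  # hit
  → r_3 = 0.4965
beam 4: φ=135°, α=150°
  direction (-0.8660, 0.5000); cell (4,1); t to first gridline: x 0.2078, y 0.8600 (then +1.1547 / +2.0000)
    (3,1) via x @ 0.2078
    (3,2) via y @ 0.8600  # hit
  → r_4 = 0.8600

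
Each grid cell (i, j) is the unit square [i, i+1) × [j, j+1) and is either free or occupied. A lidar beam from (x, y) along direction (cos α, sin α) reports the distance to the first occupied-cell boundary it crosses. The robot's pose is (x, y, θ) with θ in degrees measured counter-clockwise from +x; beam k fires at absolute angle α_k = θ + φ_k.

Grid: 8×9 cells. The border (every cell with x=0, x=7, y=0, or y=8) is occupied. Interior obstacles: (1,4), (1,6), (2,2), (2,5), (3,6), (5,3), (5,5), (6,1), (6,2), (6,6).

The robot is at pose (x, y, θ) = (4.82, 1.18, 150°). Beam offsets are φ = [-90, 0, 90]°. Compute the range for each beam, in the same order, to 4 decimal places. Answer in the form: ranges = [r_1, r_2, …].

beam 1: φ=-90°, α=60°
  d=(0.5000,0.8660)  start (4,1)  tX=0.3600 tY=0.9469  stride 1/|dx|=2.0000 1/|dy|=1.1547
    cross x-line → (5,1), t=0.3600
    cross y-line → (5,2), t=0.9469
    cross y-line → (5,3), t=2.1016 (wall)
  → r_1 = 2.1016
beam 2: φ=0°, α=150°
  d=(-0.8660,0.5000)  start (4,1)  tX=0.9469 tY=1.6400  stride 1/|dx|=1.1547 1/|dy|=2.0000
    cross x-line → (3,1), t=0.9469
    cross y-line → (3,2), t=1.6400
    cross x-line → (2,2), t=2.1016 (wall)
  → r_2 = 2.1016
beam 3: φ=90°, α=240°
  d=(-0.5000,-0.8660)  start (4,1)  tX=1.6400 tY=0.2078  stride 1/|dx|=2.0000 1/|dy|=1.1547
    cross y-line → (4,0), t=0.2078 (wall)
  → r_3 = 0.2078

ranges = [2.1016, 2.1016, 0.2078]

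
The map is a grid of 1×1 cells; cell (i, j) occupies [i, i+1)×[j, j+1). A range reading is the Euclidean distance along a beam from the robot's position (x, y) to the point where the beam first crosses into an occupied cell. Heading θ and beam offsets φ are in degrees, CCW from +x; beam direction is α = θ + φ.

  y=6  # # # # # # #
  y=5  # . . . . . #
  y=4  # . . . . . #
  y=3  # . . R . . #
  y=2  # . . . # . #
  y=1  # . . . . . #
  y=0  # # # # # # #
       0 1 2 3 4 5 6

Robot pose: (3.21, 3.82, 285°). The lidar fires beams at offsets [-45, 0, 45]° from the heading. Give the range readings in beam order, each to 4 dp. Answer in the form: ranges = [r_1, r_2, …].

ranges = [3.2563, 2.9195, 1.6400]

beam 1: φ=-45°, α=240°
  dir = (cos 240°, sin 240°) = (-0.5000, -0.8660); from cell (3,3)
  next x-line at t=0.4200, next y-line at t=0.9469; Δt_x=2.0000, Δt_y=1.1547
    x: enter (2,3) at t=0.4200
    y: enter (2,2) at t=0.9469
    y: enter (2,1) at t=2.1016
    x: enter (1,1) at t=2.4200
    y: enter (1,0) at t=3.2563 ← occupied
  → r_1 = 3.2563
beam 2: φ=0°, α=285°
  dir = (cos 285°, sin 285°) = (0.2588, -0.9659); from cell (3,3)
  next x-line at t=3.0523, next y-line at t=0.8489; Δt_x=3.8637, Δt_y=1.0353
    y: enter (3,2) at t=0.8489
    y: enter (3,1) at t=1.8842
    y: enter (3,0) at t=2.9195 ← occupied
  → r_2 = 2.9195
beam 3: φ=45°, α=330°
  dir = (cos 330°, sin 330°) = (0.8660, -0.5000); from cell (3,3)
  next x-line at t=0.9122, next y-line at t=1.6400; Δt_x=1.1547, Δt_y=2.0000
    x: enter (4,3) at t=0.9122
    y: enter (4,2) at t=1.6400 ← occupied
  → r_3 = 1.6400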